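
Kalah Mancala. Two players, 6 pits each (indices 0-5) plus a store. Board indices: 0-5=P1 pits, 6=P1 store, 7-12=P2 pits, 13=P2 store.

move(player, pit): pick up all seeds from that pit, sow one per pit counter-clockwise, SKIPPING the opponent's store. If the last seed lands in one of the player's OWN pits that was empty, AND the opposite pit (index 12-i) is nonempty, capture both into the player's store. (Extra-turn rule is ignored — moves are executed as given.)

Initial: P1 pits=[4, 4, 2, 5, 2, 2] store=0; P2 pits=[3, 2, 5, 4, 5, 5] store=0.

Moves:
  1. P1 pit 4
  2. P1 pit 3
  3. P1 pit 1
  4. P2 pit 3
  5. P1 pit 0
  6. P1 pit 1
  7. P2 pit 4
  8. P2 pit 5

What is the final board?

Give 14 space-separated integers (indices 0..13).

Move 1: P1 pit4 -> P1=[4,4,2,5,0,3](1) P2=[3,2,5,4,5,5](0)
Move 2: P1 pit3 -> P1=[4,4,2,0,1,4](2) P2=[4,3,5,4,5,5](0)
Move 3: P1 pit1 -> P1=[4,0,3,1,2,5](2) P2=[4,3,5,4,5,5](0)
Move 4: P2 pit3 -> P1=[5,0,3,1,2,5](2) P2=[4,3,5,0,6,6](1)
Move 5: P1 pit0 -> P1=[0,1,4,2,3,6](2) P2=[4,3,5,0,6,6](1)
Move 6: P1 pit1 -> P1=[0,0,5,2,3,6](2) P2=[4,3,5,0,6,6](1)
Move 7: P2 pit4 -> P1=[1,1,6,3,3,6](2) P2=[4,3,5,0,0,7](2)
Move 8: P2 pit5 -> P1=[2,2,7,4,4,7](2) P2=[4,3,5,0,0,0](3)

Answer: 2 2 7 4 4 7 2 4 3 5 0 0 0 3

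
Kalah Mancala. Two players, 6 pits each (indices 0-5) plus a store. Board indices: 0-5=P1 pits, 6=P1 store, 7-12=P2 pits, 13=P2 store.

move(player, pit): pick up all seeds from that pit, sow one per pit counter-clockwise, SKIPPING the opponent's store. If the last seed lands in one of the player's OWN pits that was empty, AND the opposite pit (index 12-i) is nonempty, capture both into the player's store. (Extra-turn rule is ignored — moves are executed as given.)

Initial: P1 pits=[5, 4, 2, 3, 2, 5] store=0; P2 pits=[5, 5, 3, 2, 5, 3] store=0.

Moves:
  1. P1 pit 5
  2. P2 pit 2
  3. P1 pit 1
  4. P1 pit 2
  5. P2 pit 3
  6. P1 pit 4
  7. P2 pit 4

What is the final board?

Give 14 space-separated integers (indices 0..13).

Move 1: P1 pit5 -> P1=[5,4,2,3,2,0](1) P2=[6,6,4,3,5,3](0)
Move 2: P2 pit2 -> P1=[5,4,2,3,2,0](1) P2=[6,6,0,4,6,4](1)
Move 3: P1 pit1 -> P1=[5,0,3,4,3,0](8) P2=[0,6,0,4,6,4](1)
Move 4: P1 pit2 -> P1=[5,0,0,5,4,1](8) P2=[0,6,0,4,6,4](1)
Move 5: P2 pit3 -> P1=[6,0,0,5,4,1](8) P2=[0,6,0,0,7,5](2)
Move 6: P1 pit4 -> P1=[6,0,0,5,0,2](9) P2=[1,7,0,0,7,5](2)
Move 7: P2 pit4 -> P1=[7,1,1,6,1,2](9) P2=[1,7,0,0,0,6](3)

Answer: 7 1 1 6 1 2 9 1 7 0 0 0 6 3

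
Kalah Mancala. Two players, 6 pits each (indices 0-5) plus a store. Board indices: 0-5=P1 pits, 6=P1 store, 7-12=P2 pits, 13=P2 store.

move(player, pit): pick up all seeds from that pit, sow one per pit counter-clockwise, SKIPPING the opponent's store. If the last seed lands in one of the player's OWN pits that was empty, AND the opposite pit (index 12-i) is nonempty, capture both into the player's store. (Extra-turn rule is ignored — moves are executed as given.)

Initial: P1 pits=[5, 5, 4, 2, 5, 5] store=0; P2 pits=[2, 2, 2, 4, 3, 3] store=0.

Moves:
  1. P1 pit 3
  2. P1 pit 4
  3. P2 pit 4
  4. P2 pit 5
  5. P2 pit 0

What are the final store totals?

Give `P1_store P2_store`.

Move 1: P1 pit3 -> P1=[5,5,4,0,6,6](0) P2=[2,2,2,4,3,3](0)
Move 2: P1 pit4 -> P1=[5,5,4,0,0,7](1) P2=[3,3,3,5,3,3](0)
Move 3: P2 pit4 -> P1=[6,5,4,0,0,7](1) P2=[3,3,3,5,0,4](1)
Move 4: P2 pit5 -> P1=[7,6,5,0,0,7](1) P2=[3,3,3,5,0,0](2)
Move 5: P2 pit0 -> P1=[7,6,5,0,0,7](1) P2=[0,4,4,6,0,0](2)

Answer: 1 2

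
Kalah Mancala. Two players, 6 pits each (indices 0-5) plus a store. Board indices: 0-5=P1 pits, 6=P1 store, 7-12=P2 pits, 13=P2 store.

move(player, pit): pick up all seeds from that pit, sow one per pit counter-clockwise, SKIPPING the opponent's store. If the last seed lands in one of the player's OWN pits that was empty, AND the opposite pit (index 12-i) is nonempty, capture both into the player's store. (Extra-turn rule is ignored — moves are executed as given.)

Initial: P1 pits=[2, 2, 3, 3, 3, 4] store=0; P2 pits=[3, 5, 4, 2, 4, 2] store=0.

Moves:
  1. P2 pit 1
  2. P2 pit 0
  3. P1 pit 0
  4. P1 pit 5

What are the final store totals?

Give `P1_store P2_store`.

Answer: 1 1

Derivation:
Move 1: P2 pit1 -> P1=[2,2,3,3,3,4](0) P2=[3,0,5,3,5,3](1)
Move 2: P2 pit0 -> P1=[2,2,3,3,3,4](0) P2=[0,1,6,4,5,3](1)
Move 3: P1 pit0 -> P1=[0,3,4,3,3,4](0) P2=[0,1,6,4,5,3](1)
Move 4: P1 pit5 -> P1=[0,3,4,3,3,0](1) P2=[1,2,7,4,5,3](1)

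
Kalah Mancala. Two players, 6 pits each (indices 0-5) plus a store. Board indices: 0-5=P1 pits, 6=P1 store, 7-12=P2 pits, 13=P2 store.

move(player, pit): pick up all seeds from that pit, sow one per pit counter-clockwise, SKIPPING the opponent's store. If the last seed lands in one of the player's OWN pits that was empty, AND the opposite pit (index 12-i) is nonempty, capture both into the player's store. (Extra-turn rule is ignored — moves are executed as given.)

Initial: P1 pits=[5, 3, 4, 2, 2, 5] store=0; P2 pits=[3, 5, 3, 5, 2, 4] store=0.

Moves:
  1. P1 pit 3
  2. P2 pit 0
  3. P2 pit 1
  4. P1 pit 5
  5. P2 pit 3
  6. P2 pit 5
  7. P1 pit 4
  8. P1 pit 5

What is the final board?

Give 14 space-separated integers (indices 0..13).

Answer: 8 5 6 2 0 0 3 2 2 7 0 5 0 3

Derivation:
Move 1: P1 pit3 -> P1=[5,3,4,0,3,6](0) P2=[3,5,3,5,2,4](0)
Move 2: P2 pit0 -> P1=[5,3,4,0,3,6](0) P2=[0,6,4,6,2,4](0)
Move 3: P2 pit1 -> P1=[6,3,4,0,3,6](0) P2=[0,0,5,7,3,5](1)
Move 4: P1 pit5 -> P1=[6,3,4,0,3,0](1) P2=[1,1,6,8,4,5](1)
Move 5: P2 pit3 -> P1=[7,4,5,1,4,0](1) P2=[1,1,6,0,5,6](2)
Move 6: P2 pit5 -> P1=[8,5,6,2,5,0](1) P2=[1,1,6,0,5,0](3)
Move 7: P1 pit4 -> P1=[8,5,6,2,0,1](2) P2=[2,2,7,0,5,0](3)
Move 8: P1 pit5 -> P1=[8,5,6,2,0,0](3) P2=[2,2,7,0,5,0](3)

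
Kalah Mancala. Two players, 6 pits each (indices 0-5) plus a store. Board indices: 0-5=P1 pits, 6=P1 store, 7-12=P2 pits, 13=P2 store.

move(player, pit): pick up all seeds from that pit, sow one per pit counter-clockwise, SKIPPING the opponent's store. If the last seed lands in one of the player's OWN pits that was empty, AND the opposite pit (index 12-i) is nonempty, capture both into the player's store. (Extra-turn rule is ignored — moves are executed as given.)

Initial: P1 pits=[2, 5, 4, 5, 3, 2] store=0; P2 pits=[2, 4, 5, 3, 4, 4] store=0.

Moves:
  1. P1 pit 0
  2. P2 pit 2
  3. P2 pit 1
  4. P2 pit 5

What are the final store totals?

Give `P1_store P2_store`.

Answer: 0 2

Derivation:
Move 1: P1 pit0 -> P1=[0,6,5,5,3,2](0) P2=[2,4,5,3,4,4](0)
Move 2: P2 pit2 -> P1=[1,6,5,5,3,2](0) P2=[2,4,0,4,5,5](1)
Move 3: P2 pit1 -> P1=[1,6,5,5,3,2](0) P2=[2,0,1,5,6,6](1)
Move 4: P2 pit5 -> P1=[2,7,6,6,4,2](0) P2=[2,0,1,5,6,0](2)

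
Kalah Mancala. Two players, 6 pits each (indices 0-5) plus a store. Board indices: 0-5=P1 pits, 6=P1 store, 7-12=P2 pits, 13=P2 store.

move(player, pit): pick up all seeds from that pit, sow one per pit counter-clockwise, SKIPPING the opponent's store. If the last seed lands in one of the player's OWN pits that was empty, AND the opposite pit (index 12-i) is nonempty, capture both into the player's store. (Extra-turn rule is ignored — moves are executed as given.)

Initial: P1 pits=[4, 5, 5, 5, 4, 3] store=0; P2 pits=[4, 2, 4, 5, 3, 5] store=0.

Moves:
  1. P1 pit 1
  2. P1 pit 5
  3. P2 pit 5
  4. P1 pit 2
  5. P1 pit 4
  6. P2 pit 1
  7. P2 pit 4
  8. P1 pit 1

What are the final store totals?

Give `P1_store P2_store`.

Move 1: P1 pit1 -> P1=[4,0,6,6,5,4](1) P2=[4,2,4,5,3,5](0)
Move 2: P1 pit5 -> P1=[4,0,6,6,5,0](2) P2=[5,3,5,5,3,5](0)
Move 3: P2 pit5 -> P1=[5,1,7,7,5,0](2) P2=[5,3,5,5,3,0](1)
Move 4: P1 pit2 -> P1=[5,1,0,8,6,1](3) P2=[6,4,6,5,3,0](1)
Move 5: P1 pit4 -> P1=[5,1,0,8,0,2](4) P2=[7,5,7,6,3,0](1)
Move 6: P2 pit1 -> P1=[5,1,0,8,0,2](4) P2=[7,0,8,7,4,1](2)
Move 7: P2 pit4 -> P1=[6,2,0,8,0,2](4) P2=[7,0,8,7,0,2](3)
Move 8: P1 pit1 -> P1=[6,0,1,9,0,2](4) P2=[7,0,8,7,0,2](3)

Answer: 4 3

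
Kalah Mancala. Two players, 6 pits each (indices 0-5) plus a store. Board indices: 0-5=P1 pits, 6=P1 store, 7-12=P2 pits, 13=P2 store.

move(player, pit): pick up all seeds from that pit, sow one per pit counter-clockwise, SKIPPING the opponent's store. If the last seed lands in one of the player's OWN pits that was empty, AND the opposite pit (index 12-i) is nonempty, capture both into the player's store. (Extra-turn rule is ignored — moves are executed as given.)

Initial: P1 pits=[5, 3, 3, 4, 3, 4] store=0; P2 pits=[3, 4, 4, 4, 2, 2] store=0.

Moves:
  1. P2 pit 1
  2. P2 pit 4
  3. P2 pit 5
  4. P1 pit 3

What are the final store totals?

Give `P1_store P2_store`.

Answer: 1 2

Derivation:
Move 1: P2 pit1 -> P1=[5,3,3,4,3,4](0) P2=[3,0,5,5,3,3](0)
Move 2: P2 pit4 -> P1=[6,3,3,4,3,4](0) P2=[3,0,5,5,0,4](1)
Move 3: P2 pit5 -> P1=[7,4,4,4,3,4](0) P2=[3,0,5,5,0,0](2)
Move 4: P1 pit3 -> P1=[7,4,4,0,4,5](1) P2=[4,0,5,5,0,0](2)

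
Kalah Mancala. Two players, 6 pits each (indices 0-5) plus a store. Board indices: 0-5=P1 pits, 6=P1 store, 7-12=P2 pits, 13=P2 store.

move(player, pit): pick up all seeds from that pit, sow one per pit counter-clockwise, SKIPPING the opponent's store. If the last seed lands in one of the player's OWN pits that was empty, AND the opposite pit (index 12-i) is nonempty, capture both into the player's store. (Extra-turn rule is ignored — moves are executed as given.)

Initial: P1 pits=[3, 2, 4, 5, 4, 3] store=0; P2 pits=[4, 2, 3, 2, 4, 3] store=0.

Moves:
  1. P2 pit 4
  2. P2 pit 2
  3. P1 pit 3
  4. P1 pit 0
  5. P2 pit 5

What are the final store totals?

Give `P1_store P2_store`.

Answer: 1 2

Derivation:
Move 1: P2 pit4 -> P1=[4,3,4,5,4,3](0) P2=[4,2,3,2,0,4](1)
Move 2: P2 pit2 -> P1=[4,3,4,5,4,3](0) P2=[4,2,0,3,1,5](1)
Move 3: P1 pit3 -> P1=[4,3,4,0,5,4](1) P2=[5,3,0,3,1,5](1)
Move 4: P1 pit0 -> P1=[0,4,5,1,6,4](1) P2=[5,3,0,3,1,5](1)
Move 5: P2 pit5 -> P1=[1,5,6,2,6,4](1) P2=[5,3,0,3,1,0](2)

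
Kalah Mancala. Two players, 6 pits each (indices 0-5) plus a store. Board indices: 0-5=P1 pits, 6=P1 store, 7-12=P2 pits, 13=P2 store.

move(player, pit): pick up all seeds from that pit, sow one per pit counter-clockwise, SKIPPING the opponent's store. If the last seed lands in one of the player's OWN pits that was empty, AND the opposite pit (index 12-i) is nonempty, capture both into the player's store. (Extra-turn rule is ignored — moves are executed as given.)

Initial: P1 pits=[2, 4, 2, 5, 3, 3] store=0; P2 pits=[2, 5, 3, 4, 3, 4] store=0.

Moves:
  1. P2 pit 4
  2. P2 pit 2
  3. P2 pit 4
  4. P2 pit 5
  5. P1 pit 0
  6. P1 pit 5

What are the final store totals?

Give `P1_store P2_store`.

Answer: 1 2

Derivation:
Move 1: P2 pit4 -> P1=[3,4,2,5,3,3](0) P2=[2,5,3,4,0,5](1)
Move 2: P2 pit2 -> P1=[3,4,2,5,3,3](0) P2=[2,5,0,5,1,6](1)
Move 3: P2 pit4 -> P1=[3,4,2,5,3,3](0) P2=[2,5,0,5,0,7](1)
Move 4: P2 pit5 -> P1=[4,5,3,6,4,4](0) P2=[2,5,0,5,0,0](2)
Move 5: P1 pit0 -> P1=[0,6,4,7,5,4](0) P2=[2,5,0,5,0,0](2)
Move 6: P1 pit5 -> P1=[0,6,4,7,5,0](1) P2=[3,6,1,5,0,0](2)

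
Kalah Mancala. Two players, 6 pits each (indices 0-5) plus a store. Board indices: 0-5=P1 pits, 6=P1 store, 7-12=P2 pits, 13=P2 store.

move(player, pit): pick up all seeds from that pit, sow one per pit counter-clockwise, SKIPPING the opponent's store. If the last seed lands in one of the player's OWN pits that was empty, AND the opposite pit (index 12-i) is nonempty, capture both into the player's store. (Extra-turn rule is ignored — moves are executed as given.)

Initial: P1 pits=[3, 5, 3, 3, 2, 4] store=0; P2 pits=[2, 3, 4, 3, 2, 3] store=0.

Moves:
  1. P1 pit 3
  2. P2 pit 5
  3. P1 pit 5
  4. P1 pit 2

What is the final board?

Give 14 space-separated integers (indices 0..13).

Answer: 4 6 0 1 4 0 6 0 4 5 4 2 0 1

Derivation:
Move 1: P1 pit3 -> P1=[3,5,3,0,3,5](1) P2=[2,3,4,3,2,3](0)
Move 2: P2 pit5 -> P1=[4,6,3,0,3,5](1) P2=[2,3,4,3,2,0](1)
Move 3: P1 pit5 -> P1=[4,6,3,0,3,0](2) P2=[3,4,5,4,2,0](1)
Move 4: P1 pit2 -> P1=[4,6,0,1,4,0](6) P2=[0,4,5,4,2,0](1)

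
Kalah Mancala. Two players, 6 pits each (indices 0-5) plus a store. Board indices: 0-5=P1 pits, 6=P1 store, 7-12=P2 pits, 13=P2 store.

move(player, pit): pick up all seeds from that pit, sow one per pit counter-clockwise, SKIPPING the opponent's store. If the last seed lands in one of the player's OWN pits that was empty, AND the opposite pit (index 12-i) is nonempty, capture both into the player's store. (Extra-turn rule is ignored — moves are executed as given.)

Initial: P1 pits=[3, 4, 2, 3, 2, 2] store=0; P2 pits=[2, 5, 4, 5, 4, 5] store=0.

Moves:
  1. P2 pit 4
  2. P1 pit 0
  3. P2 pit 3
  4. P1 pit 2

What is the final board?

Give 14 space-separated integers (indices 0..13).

Move 1: P2 pit4 -> P1=[4,5,2,3,2,2](0) P2=[2,5,4,5,0,6](1)
Move 2: P1 pit0 -> P1=[0,6,3,4,3,2](0) P2=[2,5,4,5,0,6](1)
Move 3: P2 pit3 -> P1=[1,7,3,4,3,2](0) P2=[2,5,4,0,1,7](2)
Move 4: P1 pit2 -> P1=[1,7,0,5,4,3](0) P2=[2,5,4,0,1,7](2)

Answer: 1 7 0 5 4 3 0 2 5 4 0 1 7 2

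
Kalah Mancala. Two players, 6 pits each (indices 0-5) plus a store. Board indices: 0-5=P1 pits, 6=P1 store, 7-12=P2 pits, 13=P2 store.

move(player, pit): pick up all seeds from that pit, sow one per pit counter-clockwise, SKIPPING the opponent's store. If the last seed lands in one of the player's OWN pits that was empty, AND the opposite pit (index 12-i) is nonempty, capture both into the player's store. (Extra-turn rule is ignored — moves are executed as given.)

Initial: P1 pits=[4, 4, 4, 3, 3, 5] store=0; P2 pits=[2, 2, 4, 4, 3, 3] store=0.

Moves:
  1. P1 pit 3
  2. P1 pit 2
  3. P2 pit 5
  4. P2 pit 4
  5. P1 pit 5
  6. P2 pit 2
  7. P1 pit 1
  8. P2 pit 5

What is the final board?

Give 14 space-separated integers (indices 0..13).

Move 1: P1 pit3 -> P1=[4,4,4,0,4,6](1) P2=[2,2,4,4,3,3](0)
Move 2: P1 pit2 -> P1=[4,4,0,1,5,7](2) P2=[2,2,4,4,3,3](0)
Move 3: P2 pit5 -> P1=[5,5,0,1,5,7](2) P2=[2,2,4,4,3,0](1)
Move 4: P2 pit4 -> P1=[6,5,0,1,5,7](2) P2=[2,2,4,4,0,1](2)
Move 5: P1 pit5 -> P1=[6,5,0,1,5,0](3) P2=[3,3,5,5,1,2](2)
Move 6: P2 pit2 -> P1=[7,5,0,1,5,0](3) P2=[3,3,0,6,2,3](3)
Move 7: P1 pit1 -> P1=[7,0,1,2,6,1](4) P2=[3,3,0,6,2,3](3)
Move 8: P2 pit5 -> P1=[8,1,1,2,6,1](4) P2=[3,3,0,6,2,0](4)

Answer: 8 1 1 2 6 1 4 3 3 0 6 2 0 4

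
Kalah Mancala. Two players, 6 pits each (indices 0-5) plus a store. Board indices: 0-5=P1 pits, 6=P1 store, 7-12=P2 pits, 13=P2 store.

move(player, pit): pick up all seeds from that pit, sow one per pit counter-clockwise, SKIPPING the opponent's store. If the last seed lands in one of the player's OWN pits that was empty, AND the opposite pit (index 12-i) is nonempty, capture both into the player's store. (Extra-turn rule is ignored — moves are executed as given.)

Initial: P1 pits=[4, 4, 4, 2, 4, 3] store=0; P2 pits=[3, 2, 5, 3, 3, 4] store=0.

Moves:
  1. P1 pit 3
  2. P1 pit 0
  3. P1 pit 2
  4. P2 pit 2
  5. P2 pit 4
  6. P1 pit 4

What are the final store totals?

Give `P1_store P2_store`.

Answer: 2 2

Derivation:
Move 1: P1 pit3 -> P1=[4,4,4,0,5,4](0) P2=[3,2,5,3,3,4](0)
Move 2: P1 pit0 -> P1=[0,5,5,1,6,4](0) P2=[3,2,5,3,3,4](0)
Move 3: P1 pit2 -> P1=[0,5,0,2,7,5](1) P2=[4,2,5,3,3,4](0)
Move 4: P2 pit2 -> P1=[1,5,0,2,7,5](1) P2=[4,2,0,4,4,5](1)
Move 5: P2 pit4 -> P1=[2,6,0,2,7,5](1) P2=[4,2,0,4,0,6](2)
Move 6: P1 pit4 -> P1=[2,6,0,2,0,6](2) P2=[5,3,1,5,1,6](2)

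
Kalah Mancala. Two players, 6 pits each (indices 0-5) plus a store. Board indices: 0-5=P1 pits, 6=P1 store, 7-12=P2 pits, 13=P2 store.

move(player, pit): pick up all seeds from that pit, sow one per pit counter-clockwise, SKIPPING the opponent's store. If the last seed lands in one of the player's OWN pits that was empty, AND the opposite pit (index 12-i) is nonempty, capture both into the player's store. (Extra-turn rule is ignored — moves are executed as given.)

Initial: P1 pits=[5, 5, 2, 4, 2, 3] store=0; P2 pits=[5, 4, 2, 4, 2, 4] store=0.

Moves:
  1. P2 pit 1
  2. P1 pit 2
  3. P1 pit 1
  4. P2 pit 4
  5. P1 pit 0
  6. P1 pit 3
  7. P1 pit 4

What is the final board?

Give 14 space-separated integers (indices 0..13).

Answer: 0 1 2 0 0 7 4 7 2 5 7 0 6 1

Derivation:
Move 1: P2 pit1 -> P1=[5,5,2,4,2,3](0) P2=[5,0,3,5,3,5](0)
Move 2: P1 pit2 -> P1=[5,5,0,5,3,3](0) P2=[5,0,3,5,3,5](0)
Move 3: P1 pit1 -> P1=[5,0,1,6,4,4](1) P2=[5,0,3,5,3,5](0)
Move 4: P2 pit4 -> P1=[6,0,1,6,4,4](1) P2=[5,0,3,5,0,6](1)
Move 5: P1 pit0 -> P1=[0,1,2,7,5,5](2) P2=[5,0,3,5,0,6](1)
Move 6: P1 pit3 -> P1=[0,1,2,0,6,6](3) P2=[6,1,4,6,0,6](1)
Move 7: P1 pit4 -> P1=[0,1,2,0,0,7](4) P2=[7,2,5,7,0,6](1)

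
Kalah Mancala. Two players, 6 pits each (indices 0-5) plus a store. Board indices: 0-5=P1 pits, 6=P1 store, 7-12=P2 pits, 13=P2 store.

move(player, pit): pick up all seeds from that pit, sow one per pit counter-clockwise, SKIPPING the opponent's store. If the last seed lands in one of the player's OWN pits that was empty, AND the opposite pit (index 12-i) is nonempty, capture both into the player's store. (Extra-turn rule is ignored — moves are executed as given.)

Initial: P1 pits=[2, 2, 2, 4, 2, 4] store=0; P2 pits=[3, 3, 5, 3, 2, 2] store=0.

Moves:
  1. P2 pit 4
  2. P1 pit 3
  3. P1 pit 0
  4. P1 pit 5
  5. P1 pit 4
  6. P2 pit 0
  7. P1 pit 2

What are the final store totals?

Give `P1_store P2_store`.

Answer: 3 2

Derivation:
Move 1: P2 pit4 -> P1=[2,2,2,4,2,4](0) P2=[3,3,5,3,0,3](1)
Move 2: P1 pit3 -> P1=[2,2,2,0,3,5](1) P2=[4,3,5,3,0,3](1)
Move 3: P1 pit0 -> P1=[0,3,3,0,3,5](1) P2=[4,3,5,3,0,3](1)
Move 4: P1 pit5 -> P1=[0,3,3,0,3,0](2) P2=[5,4,6,4,0,3](1)
Move 5: P1 pit4 -> P1=[0,3,3,0,0,1](3) P2=[6,4,6,4,0,3](1)
Move 6: P2 pit0 -> P1=[0,3,3,0,0,1](3) P2=[0,5,7,5,1,4](2)
Move 7: P1 pit2 -> P1=[0,3,0,1,1,2](3) P2=[0,5,7,5,1,4](2)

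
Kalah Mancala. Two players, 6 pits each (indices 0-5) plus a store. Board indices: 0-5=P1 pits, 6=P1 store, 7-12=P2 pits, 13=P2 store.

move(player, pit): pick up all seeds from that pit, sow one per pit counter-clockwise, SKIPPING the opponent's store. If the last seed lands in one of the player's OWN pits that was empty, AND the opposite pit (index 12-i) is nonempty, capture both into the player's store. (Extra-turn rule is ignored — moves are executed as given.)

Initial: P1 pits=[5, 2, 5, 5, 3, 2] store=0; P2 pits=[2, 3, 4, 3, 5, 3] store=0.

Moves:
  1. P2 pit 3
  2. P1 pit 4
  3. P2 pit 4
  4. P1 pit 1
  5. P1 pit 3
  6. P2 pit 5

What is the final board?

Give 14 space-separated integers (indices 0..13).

Move 1: P2 pit3 -> P1=[5,2,5,5,3,2](0) P2=[2,3,4,0,6,4](1)
Move 2: P1 pit4 -> P1=[5,2,5,5,0,3](1) P2=[3,3,4,0,6,4](1)
Move 3: P2 pit4 -> P1=[6,3,6,6,0,3](1) P2=[3,3,4,0,0,5](2)
Move 4: P1 pit1 -> P1=[6,0,7,7,0,3](5) P2=[3,0,4,0,0,5](2)
Move 5: P1 pit3 -> P1=[6,0,7,0,1,4](6) P2=[4,1,5,1,0,5](2)
Move 6: P2 pit5 -> P1=[7,1,8,1,1,4](6) P2=[4,1,5,1,0,0](3)

Answer: 7 1 8 1 1 4 6 4 1 5 1 0 0 3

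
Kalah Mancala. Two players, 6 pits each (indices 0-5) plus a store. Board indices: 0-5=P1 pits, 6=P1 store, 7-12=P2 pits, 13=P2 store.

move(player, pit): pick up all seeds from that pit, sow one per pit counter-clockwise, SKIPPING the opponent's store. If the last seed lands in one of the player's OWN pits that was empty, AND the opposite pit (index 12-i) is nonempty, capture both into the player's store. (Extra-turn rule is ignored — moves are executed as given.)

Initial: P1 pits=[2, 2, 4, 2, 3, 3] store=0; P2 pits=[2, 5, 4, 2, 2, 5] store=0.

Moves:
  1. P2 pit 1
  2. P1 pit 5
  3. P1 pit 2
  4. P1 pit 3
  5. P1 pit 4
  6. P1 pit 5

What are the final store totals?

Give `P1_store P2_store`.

Move 1: P2 pit1 -> P1=[2,2,4,2,3,3](0) P2=[2,0,5,3,3,6](1)
Move 2: P1 pit5 -> P1=[2,2,4,2,3,0](1) P2=[3,1,5,3,3,6](1)
Move 3: P1 pit2 -> P1=[2,2,0,3,4,1](2) P2=[3,1,5,3,3,6](1)
Move 4: P1 pit3 -> P1=[2,2,0,0,5,2](3) P2=[3,1,5,3,3,6](1)
Move 5: P1 pit4 -> P1=[2,2,0,0,0,3](4) P2=[4,2,6,3,3,6](1)
Move 6: P1 pit5 -> P1=[2,2,0,0,0,0](5) P2=[5,3,6,3,3,6](1)

Answer: 5 1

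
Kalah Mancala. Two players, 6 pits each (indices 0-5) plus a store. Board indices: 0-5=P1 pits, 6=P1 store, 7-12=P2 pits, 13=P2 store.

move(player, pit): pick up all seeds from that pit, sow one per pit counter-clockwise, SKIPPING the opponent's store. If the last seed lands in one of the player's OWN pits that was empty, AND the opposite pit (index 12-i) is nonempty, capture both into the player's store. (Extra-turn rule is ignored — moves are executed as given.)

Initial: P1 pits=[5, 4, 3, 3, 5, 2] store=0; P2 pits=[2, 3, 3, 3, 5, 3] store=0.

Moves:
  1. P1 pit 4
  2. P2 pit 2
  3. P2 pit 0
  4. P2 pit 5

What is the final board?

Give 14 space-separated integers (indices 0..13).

Move 1: P1 pit4 -> P1=[5,4,3,3,0,3](1) P2=[3,4,4,3,5,3](0)
Move 2: P2 pit2 -> P1=[5,4,3,3,0,3](1) P2=[3,4,0,4,6,4](1)
Move 3: P2 pit0 -> P1=[5,4,3,3,0,3](1) P2=[0,5,1,5,6,4](1)
Move 4: P2 pit5 -> P1=[6,5,4,3,0,3](1) P2=[0,5,1,5,6,0](2)

Answer: 6 5 4 3 0 3 1 0 5 1 5 6 0 2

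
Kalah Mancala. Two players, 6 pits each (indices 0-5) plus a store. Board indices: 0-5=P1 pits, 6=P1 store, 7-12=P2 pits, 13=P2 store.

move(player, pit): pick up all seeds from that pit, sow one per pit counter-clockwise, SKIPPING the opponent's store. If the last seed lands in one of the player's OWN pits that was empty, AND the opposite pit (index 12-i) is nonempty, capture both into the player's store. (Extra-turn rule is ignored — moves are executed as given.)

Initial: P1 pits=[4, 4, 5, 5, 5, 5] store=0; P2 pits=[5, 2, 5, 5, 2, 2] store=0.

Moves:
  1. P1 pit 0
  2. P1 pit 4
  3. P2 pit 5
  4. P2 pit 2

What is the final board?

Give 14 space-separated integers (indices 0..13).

Move 1: P1 pit0 -> P1=[0,5,6,6,6,5](0) P2=[5,2,5,5,2,2](0)
Move 2: P1 pit4 -> P1=[0,5,6,6,0,6](1) P2=[6,3,6,6,2,2](0)
Move 3: P2 pit5 -> P1=[1,5,6,6,0,6](1) P2=[6,3,6,6,2,0](1)
Move 4: P2 pit2 -> P1=[2,6,6,6,0,6](1) P2=[6,3,0,7,3,1](2)

Answer: 2 6 6 6 0 6 1 6 3 0 7 3 1 2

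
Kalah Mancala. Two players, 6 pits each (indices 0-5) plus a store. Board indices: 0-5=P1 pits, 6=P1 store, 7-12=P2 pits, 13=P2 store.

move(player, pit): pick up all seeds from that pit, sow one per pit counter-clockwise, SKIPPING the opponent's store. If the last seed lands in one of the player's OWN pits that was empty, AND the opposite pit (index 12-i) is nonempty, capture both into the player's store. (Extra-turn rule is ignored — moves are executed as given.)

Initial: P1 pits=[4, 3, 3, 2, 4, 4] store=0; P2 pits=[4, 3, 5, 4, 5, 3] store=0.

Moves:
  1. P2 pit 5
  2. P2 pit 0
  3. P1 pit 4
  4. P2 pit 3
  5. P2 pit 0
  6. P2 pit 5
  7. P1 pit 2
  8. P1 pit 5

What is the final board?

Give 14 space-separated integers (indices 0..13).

Move 1: P2 pit5 -> P1=[5,4,3,2,4,4](0) P2=[4,3,5,4,5,0](1)
Move 2: P2 pit0 -> P1=[5,4,3,2,4,4](0) P2=[0,4,6,5,6,0](1)
Move 3: P1 pit4 -> P1=[5,4,3,2,0,5](1) P2=[1,5,6,5,6,0](1)
Move 4: P2 pit3 -> P1=[6,5,3,2,0,5](1) P2=[1,5,6,0,7,1](2)
Move 5: P2 pit0 -> P1=[6,5,3,2,0,5](1) P2=[0,6,6,0,7,1](2)
Move 6: P2 pit5 -> P1=[6,5,3,2,0,5](1) P2=[0,6,6,0,7,0](3)
Move 7: P1 pit2 -> P1=[6,5,0,3,1,6](1) P2=[0,6,6,0,7,0](3)
Move 8: P1 pit5 -> P1=[6,5,0,3,1,0](2) P2=[1,7,7,1,8,0](3)

Answer: 6 5 0 3 1 0 2 1 7 7 1 8 0 3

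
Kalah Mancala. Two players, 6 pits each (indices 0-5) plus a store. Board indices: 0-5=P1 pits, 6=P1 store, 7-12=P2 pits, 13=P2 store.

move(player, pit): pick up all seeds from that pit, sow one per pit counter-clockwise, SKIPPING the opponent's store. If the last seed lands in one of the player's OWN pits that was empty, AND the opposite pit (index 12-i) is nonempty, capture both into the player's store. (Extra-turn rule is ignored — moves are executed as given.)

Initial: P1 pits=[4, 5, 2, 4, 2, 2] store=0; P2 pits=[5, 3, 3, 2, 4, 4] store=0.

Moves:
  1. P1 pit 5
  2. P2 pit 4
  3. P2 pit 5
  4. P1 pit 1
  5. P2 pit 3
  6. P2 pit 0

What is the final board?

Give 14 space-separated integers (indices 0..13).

Move 1: P1 pit5 -> P1=[4,5,2,4,2,0](1) P2=[6,3,3,2,4,4](0)
Move 2: P2 pit4 -> P1=[5,6,2,4,2,0](1) P2=[6,3,3,2,0,5](1)
Move 3: P2 pit5 -> P1=[6,7,3,5,2,0](1) P2=[6,3,3,2,0,0](2)
Move 4: P1 pit1 -> P1=[6,0,4,6,3,1](2) P2=[7,4,3,2,0,0](2)
Move 5: P2 pit3 -> P1=[0,0,4,6,3,1](2) P2=[7,4,3,0,1,0](9)
Move 6: P2 pit0 -> P1=[1,0,4,6,3,1](2) P2=[0,5,4,1,2,1](10)

Answer: 1 0 4 6 3 1 2 0 5 4 1 2 1 10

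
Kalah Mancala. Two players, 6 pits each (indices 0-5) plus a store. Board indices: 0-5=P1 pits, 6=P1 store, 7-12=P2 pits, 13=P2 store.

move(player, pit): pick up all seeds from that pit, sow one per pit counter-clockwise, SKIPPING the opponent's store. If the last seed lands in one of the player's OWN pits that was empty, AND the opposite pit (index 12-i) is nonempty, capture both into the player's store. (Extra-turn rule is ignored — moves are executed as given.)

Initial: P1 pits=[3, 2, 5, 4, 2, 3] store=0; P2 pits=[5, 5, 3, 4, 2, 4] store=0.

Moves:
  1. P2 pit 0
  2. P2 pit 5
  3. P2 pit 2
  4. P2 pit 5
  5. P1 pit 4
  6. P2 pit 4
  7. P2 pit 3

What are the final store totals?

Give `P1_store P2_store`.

Move 1: P2 pit0 -> P1=[3,2,5,4,2,3](0) P2=[0,6,4,5,3,5](0)
Move 2: P2 pit5 -> P1=[4,3,6,5,2,3](0) P2=[0,6,4,5,3,0](1)
Move 3: P2 pit2 -> P1=[4,3,6,5,2,3](0) P2=[0,6,0,6,4,1](2)
Move 4: P2 pit5 -> P1=[4,3,6,5,2,3](0) P2=[0,6,0,6,4,0](3)
Move 5: P1 pit4 -> P1=[4,3,6,5,0,4](1) P2=[0,6,0,6,4,0](3)
Move 6: P2 pit4 -> P1=[5,4,6,5,0,4](1) P2=[0,6,0,6,0,1](4)
Move 7: P2 pit3 -> P1=[6,5,7,5,0,4](1) P2=[0,6,0,0,1,2](5)

Answer: 1 5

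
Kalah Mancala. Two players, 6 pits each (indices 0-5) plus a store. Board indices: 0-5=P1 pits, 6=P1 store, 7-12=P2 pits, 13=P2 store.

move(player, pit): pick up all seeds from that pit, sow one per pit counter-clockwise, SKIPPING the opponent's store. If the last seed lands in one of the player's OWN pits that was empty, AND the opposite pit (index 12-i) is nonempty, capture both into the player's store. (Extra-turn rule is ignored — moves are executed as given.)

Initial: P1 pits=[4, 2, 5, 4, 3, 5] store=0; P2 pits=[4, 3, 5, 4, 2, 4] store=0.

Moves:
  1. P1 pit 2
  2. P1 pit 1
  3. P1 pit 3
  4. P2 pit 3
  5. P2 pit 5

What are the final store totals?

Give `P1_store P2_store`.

Move 1: P1 pit2 -> P1=[4,2,0,5,4,6](1) P2=[5,3,5,4,2,4](0)
Move 2: P1 pit1 -> P1=[4,0,1,6,4,6](1) P2=[5,3,5,4,2,4](0)
Move 3: P1 pit3 -> P1=[4,0,1,0,5,7](2) P2=[6,4,6,4,2,4](0)
Move 4: P2 pit3 -> P1=[5,0,1,0,5,7](2) P2=[6,4,6,0,3,5](1)
Move 5: P2 pit5 -> P1=[6,1,2,1,5,7](2) P2=[6,4,6,0,3,0](2)

Answer: 2 2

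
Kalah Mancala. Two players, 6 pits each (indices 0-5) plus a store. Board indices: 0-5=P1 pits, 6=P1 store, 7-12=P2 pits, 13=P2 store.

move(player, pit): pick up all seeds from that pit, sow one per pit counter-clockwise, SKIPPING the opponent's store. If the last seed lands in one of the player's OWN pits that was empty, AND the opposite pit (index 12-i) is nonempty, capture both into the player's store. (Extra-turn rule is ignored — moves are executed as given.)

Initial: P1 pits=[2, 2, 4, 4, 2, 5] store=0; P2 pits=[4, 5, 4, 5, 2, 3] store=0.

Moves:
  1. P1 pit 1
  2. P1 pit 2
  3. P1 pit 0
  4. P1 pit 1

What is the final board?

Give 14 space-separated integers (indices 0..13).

Answer: 0 0 1 6 3 6 7 5 5 4 0 2 3 0

Derivation:
Move 1: P1 pit1 -> P1=[2,0,5,5,2,5](0) P2=[4,5,4,5,2,3](0)
Move 2: P1 pit2 -> P1=[2,0,0,6,3,6](1) P2=[5,5,4,5,2,3](0)
Move 3: P1 pit0 -> P1=[0,1,0,6,3,6](7) P2=[5,5,4,0,2,3](0)
Move 4: P1 pit1 -> P1=[0,0,1,6,3,6](7) P2=[5,5,4,0,2,3](0)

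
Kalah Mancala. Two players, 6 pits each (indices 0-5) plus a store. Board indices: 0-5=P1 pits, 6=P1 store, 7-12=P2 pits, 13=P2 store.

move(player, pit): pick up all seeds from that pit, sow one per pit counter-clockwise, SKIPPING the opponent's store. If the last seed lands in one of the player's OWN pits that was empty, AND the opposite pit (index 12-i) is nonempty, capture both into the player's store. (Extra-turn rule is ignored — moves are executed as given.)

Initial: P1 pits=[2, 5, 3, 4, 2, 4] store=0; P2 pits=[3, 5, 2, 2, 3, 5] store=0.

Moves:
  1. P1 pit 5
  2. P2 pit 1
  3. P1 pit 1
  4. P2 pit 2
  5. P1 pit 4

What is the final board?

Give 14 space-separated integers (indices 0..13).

Answer: 3 0 4 5 0 2 3 5 0 0 4 5 7 2

Derivation:
Move 1: P1 pit5 -> P1=[2,5,3,4,2,0](1) P2=[4,6,3,2,3,5](0)
Move 2: P2 pit1 -> P1=[3,5,3,4,2,0](1) P2=[4,0,4,3,4,6](1)
Move 3: P1 pit1 -> P1=[3,0,4,5,3,1](2) P2=[4,0,4,3,4,6](1)
Move 4: P2 pit2 -> P1=[3,0,4,5,3,1](2) P2=[4,0,0,4,5,7](2)
Move 5: P1 pit4 -> P1=[3,0,4,5,0,2](3) P2=[5,0,0,4,5,7](2)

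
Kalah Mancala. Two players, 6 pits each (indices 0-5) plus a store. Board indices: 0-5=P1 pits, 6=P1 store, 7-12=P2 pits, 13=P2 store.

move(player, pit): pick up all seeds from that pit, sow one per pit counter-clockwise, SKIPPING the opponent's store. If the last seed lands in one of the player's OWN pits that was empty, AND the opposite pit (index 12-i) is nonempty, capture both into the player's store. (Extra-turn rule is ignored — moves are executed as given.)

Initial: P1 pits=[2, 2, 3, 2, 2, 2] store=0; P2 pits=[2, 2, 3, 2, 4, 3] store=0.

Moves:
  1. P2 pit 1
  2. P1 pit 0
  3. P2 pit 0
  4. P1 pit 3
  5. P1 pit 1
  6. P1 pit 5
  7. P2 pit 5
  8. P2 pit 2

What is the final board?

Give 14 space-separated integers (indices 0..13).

Answer: 2 1 5 1 4 0 1 1 2 0 4 5 1 2

Derivation:
Move 1: P2 pit1 -> P1=[2,2,3,2,2,2](0) P2=[2,0,4,3,4,3](0)
Move 2: P1 pit0 -> P1=[0,3,4,2,2,2](0) P2=[2,0,4,3,4,3](0)
Move 3: P2 pit0 -> P1=[0,3,4,2,2,2](0) P2=[0,1,5,3,4,3](0)
Move 4: P1 pit3 -> P1=[0,3,4,0,3,3](0) P2=[0,1,5,3,4,3](0)
Move 5: P1 pit1 -> P1=[0,0,5,1,4,3](0) P2=[0,1,5,3,4,3](0)
Move 6: P1 pit5 -> P1=[0,0,5,1,4,0](1) P2=[1,2,5,3,4,3](0)
Move 7: P2 pit5 -> P1=[1,1,5,1,4,0](1) P2=[1,2,5,3,4,0](1)
Move 8: P2 pit2 -> P1=[2,1,5,1,4,0](1) P2=[1,2,0,4,5,1](2)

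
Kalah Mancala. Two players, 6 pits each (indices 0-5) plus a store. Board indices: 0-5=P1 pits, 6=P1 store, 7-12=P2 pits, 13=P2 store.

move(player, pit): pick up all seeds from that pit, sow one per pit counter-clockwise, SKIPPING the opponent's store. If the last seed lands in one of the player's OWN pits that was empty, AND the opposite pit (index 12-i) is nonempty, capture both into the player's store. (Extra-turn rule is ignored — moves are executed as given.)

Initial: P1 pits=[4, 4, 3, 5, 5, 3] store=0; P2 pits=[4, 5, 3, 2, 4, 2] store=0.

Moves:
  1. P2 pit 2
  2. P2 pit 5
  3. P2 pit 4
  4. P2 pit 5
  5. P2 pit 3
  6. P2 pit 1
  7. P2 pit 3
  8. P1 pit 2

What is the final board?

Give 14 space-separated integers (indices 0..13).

Move 1: P2 pit2 -> P1=[4,4,3,5,5,3](0) P2=[4,5,0,3,5,3](0)
Move 2: P2 pit5 -> P1=[5,5,3,5,5,3](0) P2=[4,5,0,3,5,0](1)
Move 3: P2 pit4 -> P1=[6,6,4,5,5,3](0) P2=[4,5,0,3,0,1](2)
Move 4: P2 pit5 -> P1=[6,6,4,5,5,3](0) P2=[4,5,0,3,0,0](3)
Move 5: P2 pit3 -> P1=[6,6,4,5,5,3](0) P2=[4,5,0,0,1,1](4)
Move 6: P2 pit1 -> P1=[6,6,4,5,5,3](0) P2=[4,0,1,1,2,2](5)
Move 7: P2 pit3 -> P1=[6,6,4,5,5,3](0) P2=[4,0,1,0,3,2](5)
Move 8: P1 pit2 -> P1=[6,6,0,6,6,4](1) P2=[4,0,1,0,3,2](5)

Answer: 6 6 0 6 6 4 1 4 0 1 0 3 2 5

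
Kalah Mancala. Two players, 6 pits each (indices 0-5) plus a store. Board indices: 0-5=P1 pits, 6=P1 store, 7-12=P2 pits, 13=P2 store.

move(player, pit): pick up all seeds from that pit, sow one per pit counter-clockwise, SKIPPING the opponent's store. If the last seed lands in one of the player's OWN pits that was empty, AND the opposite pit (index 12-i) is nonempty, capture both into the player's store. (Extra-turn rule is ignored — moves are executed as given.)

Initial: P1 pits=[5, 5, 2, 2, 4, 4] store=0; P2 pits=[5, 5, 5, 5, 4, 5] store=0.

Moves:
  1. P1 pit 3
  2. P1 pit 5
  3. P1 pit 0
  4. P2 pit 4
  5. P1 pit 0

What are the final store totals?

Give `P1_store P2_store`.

Answer: 8 1

Derivation:
Move 1: P1 pit3 -> P1=[5,5,2,0,5,5](0) P2=[5,5,5,5,4,5](0)
Move 2: P1 pit5 -> P1=[5,5,2,0,5,0](1) P2=[6,6,6,6,4,5](0)
Move 3: P1 pit0 -> P1=[0,6,3,1,6,0](8) P2=[0,6,6,6,4,5](0)
Move 4: P2 pit4 -> P1=[1,7,3,1,6,0](8) P2=[0,6,6,6,0,6](1)
Move 5: P1 pit0 -> P1=[0,8,3,1,6,0](8) P2=[0,6,6,6,0,6](1)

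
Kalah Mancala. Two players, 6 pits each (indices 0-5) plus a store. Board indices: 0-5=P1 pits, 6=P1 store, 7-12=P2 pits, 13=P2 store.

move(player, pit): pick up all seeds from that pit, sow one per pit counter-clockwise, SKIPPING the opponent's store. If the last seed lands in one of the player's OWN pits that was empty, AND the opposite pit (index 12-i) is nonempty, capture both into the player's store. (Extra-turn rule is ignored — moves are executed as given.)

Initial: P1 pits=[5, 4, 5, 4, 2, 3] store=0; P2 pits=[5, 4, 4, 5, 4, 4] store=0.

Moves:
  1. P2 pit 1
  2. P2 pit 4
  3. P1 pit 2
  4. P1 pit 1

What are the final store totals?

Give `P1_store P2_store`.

Answer: 2 1

Derivation:
Move 1: P2 pit1 -> P1=[5,4,5,4,2,3](0) P2=[5,0,5,6,5,5](0)
Move 2: P2 pit4 -> P1=[6,5,6,4,2,3](0) P2=[5,0,5,6,0,6](1)
Move 3: P1 pit2 -> P1=[6,5,0,5,3,4](1) P2=[6,1,5,6,0,6](1)
Move 4: P1 pit1 -> P1=[6,0,1,6,4,5](2) P2=[6,1,5,6,0,6](1)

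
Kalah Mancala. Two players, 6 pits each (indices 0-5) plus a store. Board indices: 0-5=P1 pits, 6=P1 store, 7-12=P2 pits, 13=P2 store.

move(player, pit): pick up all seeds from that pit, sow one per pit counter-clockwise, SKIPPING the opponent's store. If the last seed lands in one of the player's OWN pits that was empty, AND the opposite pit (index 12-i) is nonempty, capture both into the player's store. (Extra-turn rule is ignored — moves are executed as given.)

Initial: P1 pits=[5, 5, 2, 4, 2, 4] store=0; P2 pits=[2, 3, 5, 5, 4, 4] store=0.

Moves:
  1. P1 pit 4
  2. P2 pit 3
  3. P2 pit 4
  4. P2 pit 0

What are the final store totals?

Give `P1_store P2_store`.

Move 1: P1 pit4 -> P1=[5,5,2,4,0,5](1) P2=[2,3,5,5,4,4](0)
Move 2: P2 pit3 -> P1=[6,6,2,4,0,5](1) P2=[2,3,5,0,5,5](1)
Move 3: P2 pit4 -> P1=[7,7,3,4,0,5](1) P2=[2,3,5,0,0,6](2)
Move 4: P2 pit0 -> P1=[7,7,3,4,0,5](1) P2=[0,4,6,0,0,6](2)

Answer: 1 2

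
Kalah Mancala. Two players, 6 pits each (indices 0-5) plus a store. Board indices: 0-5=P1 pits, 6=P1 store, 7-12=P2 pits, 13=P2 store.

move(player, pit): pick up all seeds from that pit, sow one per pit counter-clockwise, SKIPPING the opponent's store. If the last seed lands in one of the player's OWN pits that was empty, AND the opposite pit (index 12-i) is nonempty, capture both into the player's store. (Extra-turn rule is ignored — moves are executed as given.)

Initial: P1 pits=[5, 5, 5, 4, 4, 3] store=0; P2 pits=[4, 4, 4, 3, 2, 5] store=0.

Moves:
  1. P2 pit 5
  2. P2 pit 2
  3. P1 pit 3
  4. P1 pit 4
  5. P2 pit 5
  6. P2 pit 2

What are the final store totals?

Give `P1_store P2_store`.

Move 1: P2 pit5 -> P1=[6,6,6,5,4,3](0) P2=[4,4,4,3,2,0](1)
Move 2: P2 pit2 -> P1=[6,6,6,5,4,3](0) P2=[4,4,0,4,3,1](2)
Move 3: P1 pit3 -> P1=[6,6,6,0,5,4](1) P2=[5,5,0,4,3,1](2)
Move 4: P1 pit4 -> P1=[6,6,6,0,0,5](2) P2=[6,6,1,4,3,1](2)
Move 5: P2 pit5 -> P1=[6,6,6,0,0,5](2) P2=[6,6,1,4,3,0](3)
Move 6: P2 pit2 -> P1=[6,6,6,0,0,5](2) P2=[6,6,0,5,3,0](3)

Answer: 2 3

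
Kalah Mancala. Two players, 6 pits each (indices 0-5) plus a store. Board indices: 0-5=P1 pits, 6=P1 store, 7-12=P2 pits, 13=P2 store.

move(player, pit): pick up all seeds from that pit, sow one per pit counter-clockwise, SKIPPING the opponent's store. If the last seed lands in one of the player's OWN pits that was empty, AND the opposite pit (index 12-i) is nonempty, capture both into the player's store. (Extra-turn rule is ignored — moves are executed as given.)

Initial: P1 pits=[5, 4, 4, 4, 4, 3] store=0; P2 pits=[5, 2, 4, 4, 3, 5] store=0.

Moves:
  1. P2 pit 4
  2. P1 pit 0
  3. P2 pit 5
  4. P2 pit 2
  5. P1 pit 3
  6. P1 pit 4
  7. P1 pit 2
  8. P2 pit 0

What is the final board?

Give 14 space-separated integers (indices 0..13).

Move 1: P2 pit4 -> P1=[6,4,4,4,4,3](0) P2=[5,2,4,4,0,6](1)
Move 2: P1 pit0 -> P1=[0,5,5,5,5,4](1) P2=[5,2,4,4,0,6](1)
Move 3: P2 pit5 -> P1=[1,6,6,6,6,4](1) P2=[5,2,4,4,0,0](2)
Move 4: P2 pit2 -> P1=[1,6,6,6,6,4](1) P2=[5,2,0,5,1,1](3)
Move 5: P1 pit3 -> P1=[1,6,6,0,7,5](2) P2=[6,3,1,5,1,1](3)
Move 6: P1 pit4 -> P1=[1,6,6,0,0,6](3) P2=[7,4,2,6,2,1](3)
Move 7: P1 pit2 -> P1=[1,6,0,1,1,7](4) P2=[8,5,2,6,2,1](3)
Move 8: P2 pit0 -> P1=[2,7,0,1,1,7](4) P2=[0,6,3,7,3,2](4)

Answer: 2 7 0 1 1 7 4 0 6 3 7 3 2 4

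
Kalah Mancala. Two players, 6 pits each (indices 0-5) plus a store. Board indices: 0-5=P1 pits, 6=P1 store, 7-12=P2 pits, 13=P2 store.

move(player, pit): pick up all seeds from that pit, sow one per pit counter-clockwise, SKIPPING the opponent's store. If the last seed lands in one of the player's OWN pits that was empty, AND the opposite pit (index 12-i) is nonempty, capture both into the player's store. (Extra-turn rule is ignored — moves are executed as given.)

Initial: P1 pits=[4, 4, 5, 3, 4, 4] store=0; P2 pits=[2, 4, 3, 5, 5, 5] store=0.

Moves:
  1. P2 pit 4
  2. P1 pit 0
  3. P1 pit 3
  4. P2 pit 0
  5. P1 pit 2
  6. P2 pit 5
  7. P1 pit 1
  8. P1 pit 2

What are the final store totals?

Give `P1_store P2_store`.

Move 1: P2 pit4 -> P1=[5,5,6,3,4,4](0) P2=[2,4,3,5,0,6](1)
Move 2: P1 pit0 -> P1=[0,6,7,4,5,5](0) P2=[2,4,3,5,0,6](1)
Move 3: P1 pit3 -> P1=[0,6,7,0,6,6](1) P2=[3,4,3,5,0,6](1)
Move 4: P2 pit0 -> P1=[0,6,7,0,6,6](1) P2=[0,5,4,6,0,6](1)
Move 5: P1 pit2 -> P1=[0,6,0,1,7,7](2) P2=[1,6,5,6,0,6](1)
Move 6: P2 pit5 -> P1=[1,7,1,2,8,7](2) P2=[1,6,5,6,0,0](2)
Move 7: P1 pit1 -> P1=[1,0,2,3,9,8](3) P2=[2,7,5,6,0,0](2)
Move 8: P1 pit2 -> P1=[1,0,0,4,10,8](3) P2=[2,7,5,6,0,0](2)

Answer: 3 2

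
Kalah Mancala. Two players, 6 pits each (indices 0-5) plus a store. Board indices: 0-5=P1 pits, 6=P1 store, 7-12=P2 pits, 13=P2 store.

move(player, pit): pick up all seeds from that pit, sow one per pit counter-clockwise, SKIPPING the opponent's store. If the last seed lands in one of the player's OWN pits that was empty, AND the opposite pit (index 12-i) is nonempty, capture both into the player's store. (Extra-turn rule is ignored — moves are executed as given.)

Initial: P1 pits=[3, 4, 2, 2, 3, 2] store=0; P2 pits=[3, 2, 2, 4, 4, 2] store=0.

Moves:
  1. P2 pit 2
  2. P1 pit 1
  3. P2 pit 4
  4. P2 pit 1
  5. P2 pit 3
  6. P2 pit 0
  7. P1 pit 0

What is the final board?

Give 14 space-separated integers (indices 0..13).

Move 1: P2 pit2 -> P1=[3,4,2,2,3,2](0) P2=[3,2,0,5,5,2](0)
Move 2: P1 pit1 -> P1=[3,0,3,3,4,3](0) P2=[3,2,0,5,5,2](0)
Move 3: P2 pit4 -> P1=[4,1,4,3,4,3](0) P2=[3,2,0,5,0,3](1)
Move 4: P2 pit1 -> P1=[4,1,4,3,4,3](0) P2=[3,0,1,6,0,3](1)
Move 5: P2 pit3 -> P1=[5,2,5,3,4,3](0) P2=[3,0,1,0,1,4](2)
Move 6: P2 pit0 -> P1=[5,2,0,3,4,3](0) P2=[0,1,2,0,1,4](8)
Move 7: P1 pit0 -> P1=[0,3,1,4,5,4](0) P2=[0,1,2,0,1,4](8)

Answer: 0 3 1 4 5 4 0 0 1 2 0 1 4 8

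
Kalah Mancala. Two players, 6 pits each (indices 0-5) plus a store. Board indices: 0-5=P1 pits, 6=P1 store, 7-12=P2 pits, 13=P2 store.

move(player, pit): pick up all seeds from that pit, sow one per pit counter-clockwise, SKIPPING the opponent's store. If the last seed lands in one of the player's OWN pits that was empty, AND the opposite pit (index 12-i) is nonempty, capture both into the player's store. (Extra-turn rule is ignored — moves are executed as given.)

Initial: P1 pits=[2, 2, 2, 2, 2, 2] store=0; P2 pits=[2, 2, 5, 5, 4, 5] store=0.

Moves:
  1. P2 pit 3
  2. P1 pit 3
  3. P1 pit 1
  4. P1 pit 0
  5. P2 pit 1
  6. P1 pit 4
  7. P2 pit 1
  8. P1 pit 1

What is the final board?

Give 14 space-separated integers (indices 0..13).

Answer: 0 0 1 2 0 4 1 3 0 7 0 5 6 6

Derivation:
Move 1: P2 pit3 -> P1=[3,3,2,2,2,2](0) P2=[2,2,5,0,5,6](1)
Move 2: P1 pit3 -> P1=[3,3,2,0,3,3](0) P2=[2,2,5,0,5,6](1)
Move 3: P1 pit1 -> P1=[3,0,3,1,4,3](0) P2=[2,2,5,0,5,6](1)
Move 4: P1 pit0 -> P1=[0,1,4,2,4,3](0) P2=[2,2,5,0,5,6](1)
Move 5: P2 pit1 -> P1=[0,1,0,2,4,3](0) P2=[2,0,6,0,5,6](6)
Move 6: P1 pit4 -> P1=[0,1,0,2,0,4](1) P2=[3,1,6,0,5,6](6)
Move 7: P2 pit1 -> P1=[0,1,0,2,0,4](1) P2=[3,0,7,0,5,6](6)
Move 8: P1 pit1 -> P1=[0,0,1,2,0,4](1) P2=[3,0,7,0,5,6](6)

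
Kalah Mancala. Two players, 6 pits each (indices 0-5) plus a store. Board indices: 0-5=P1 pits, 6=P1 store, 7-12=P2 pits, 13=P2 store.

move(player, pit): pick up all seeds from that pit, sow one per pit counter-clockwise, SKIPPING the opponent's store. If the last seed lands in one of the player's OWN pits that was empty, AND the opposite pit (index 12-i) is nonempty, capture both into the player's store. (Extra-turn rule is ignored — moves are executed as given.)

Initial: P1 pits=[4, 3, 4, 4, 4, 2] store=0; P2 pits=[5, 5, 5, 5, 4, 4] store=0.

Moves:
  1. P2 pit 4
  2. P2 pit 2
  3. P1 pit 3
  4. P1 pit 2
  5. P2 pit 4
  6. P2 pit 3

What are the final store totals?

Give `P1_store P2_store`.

Move 1: P2 pit4 -> P1=[5,4,4,4,4,2](0) P2=[5,5,5,5,0,5](1)
Move 2: P2 pit2 -> P1=[6,4,4,4,4,2](0) P2=[5,5,0,6,1,6](2)
Move 3: P1 pit3 -> P1=[6,4,4,0,5,3](1) P2=[6,5,0,6,1,6](2)
Move 4: P1 pit2 -> P1=[6,4,0,1,6,4](2) P2=[6,5,0,6,1,6](2)
Move 5: P2 pit4 -> P1=[6,4,0,1,6,4](2) P2=[6,5,0,6,0,7](2)
Move 6: P2 pit3 -> P1=[7,5,1,1,6,4](2) P2=[6,5,0,0,1,8](3)

Answer: 2 3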